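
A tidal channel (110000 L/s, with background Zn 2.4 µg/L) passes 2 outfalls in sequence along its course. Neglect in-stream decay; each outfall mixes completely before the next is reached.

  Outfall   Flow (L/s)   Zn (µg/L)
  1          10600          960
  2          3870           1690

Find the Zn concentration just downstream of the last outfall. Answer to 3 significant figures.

136 µg/L

Outfall 1: combined Q = 120600 L/s; C = (110000·2.400 + 10600·960.0)/120600 = 86.57 µg/L.
Outfall 2: combined Q = 124500 L/s; C = (120600·86.57 + 3870·1690)/124500 = 136.4 µg/L.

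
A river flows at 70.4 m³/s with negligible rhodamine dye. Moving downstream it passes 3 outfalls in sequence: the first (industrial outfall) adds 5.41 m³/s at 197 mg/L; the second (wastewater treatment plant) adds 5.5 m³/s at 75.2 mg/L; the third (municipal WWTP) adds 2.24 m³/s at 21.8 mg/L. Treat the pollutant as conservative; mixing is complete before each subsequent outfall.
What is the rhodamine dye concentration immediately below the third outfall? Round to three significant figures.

After outfall 1: Q = 70.40 + 5.410 = 75.81 m³/s; C = (70.40·0 + 5.410·197.0)/75.81 = 14.06 mg/L.
After outfall 2: Q = 75.81 + 5.500 = 81.31 m³/s; C = (75.81·14.06 + 5.500·75.20)/81.31 = 18.19 mg/L.
After outfall 3: Q = 81.31 + 2.240 = 83.55 m³/s; C = (81.31·18.19 + 2.240·21.80)/83.55 = 18.29 mg/L.

18.3 mg/L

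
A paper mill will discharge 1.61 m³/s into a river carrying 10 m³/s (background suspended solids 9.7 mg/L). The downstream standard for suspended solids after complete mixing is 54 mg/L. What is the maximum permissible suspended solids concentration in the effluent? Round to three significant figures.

329 mg/L

At the limit, (Qr·Cr + Qe·Cₑ)/(Qr + Qe) = 54:
Cₑ = (11.61·54 − 10.00·9.700) / 1.610 = 329.2 mg/L.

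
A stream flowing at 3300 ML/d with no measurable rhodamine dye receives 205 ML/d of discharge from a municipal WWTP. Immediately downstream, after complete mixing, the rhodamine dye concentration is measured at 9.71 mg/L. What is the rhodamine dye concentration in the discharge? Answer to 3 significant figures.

166 mg/L

Mass balance: 3300·0 + 205.0·Cₑ = 3505·9.710
→ Cₑ = (3505·9.710 − 3300·0) / 205.0 = 166.0 mg/L.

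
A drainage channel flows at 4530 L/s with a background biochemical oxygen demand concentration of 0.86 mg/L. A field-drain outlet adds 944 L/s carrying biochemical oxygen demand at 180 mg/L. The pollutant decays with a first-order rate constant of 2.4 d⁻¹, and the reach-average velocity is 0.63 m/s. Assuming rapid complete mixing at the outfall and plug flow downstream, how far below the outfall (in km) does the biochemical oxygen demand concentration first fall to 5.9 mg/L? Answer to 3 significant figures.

38.2 km

Mixed concentration C = ΣQC/ΣQ = (4530·0.8600 + 944.0·180.0) / 5474 = 173800/5474 = 31.75 mg/L.
Set 31.75·exp(−k·t) = 5.9 → t = ln(31.75/5.9)/k = 60590 s = 16.83 h.
Distance = v·t = 0.63·60590 = 38170 m = 38.17 km.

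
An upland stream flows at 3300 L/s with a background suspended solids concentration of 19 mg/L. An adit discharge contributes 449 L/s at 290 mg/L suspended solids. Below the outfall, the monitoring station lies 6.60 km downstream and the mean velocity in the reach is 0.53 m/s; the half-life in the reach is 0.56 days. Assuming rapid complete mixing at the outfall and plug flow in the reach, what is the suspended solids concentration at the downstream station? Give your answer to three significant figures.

Mixed concentration C = ΣQC/ΣQ = (3300·19.00 + 449.0·290.0) / 3749 = 192900/3749 = 51.46 mg/L.
Travel time t = 6.60·1000 / 0.53 = 12450 s = 3.459 h.
Half-life 0.56 d → k = ln 2 / 0.56 = 1.238 d⁻¹.
Decay over the reach: 51.46·exp(−kt) = 51.46·0.8366 = 43.05 mg/L.

43.0 mg/L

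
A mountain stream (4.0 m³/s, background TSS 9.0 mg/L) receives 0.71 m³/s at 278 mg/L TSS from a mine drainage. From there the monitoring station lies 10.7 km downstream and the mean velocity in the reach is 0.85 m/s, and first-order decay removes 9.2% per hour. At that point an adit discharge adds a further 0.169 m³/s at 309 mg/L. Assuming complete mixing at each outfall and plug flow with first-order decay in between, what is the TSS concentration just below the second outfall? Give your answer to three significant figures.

44.8 mg/L

Flow-weighted average: C = (4.000·9.000 + 0.7100·278.0) / 4.710 = 233.4/4.710 = 49.55 mg/L; combined flow 4.710 m³/s.
Travel time t = 10.7·1000 / 0.85 = 12590 s = 3.497 h.
9.2%/h lost → k = −ln(1 − 0.092) = 0.09651 h⁻¹.
Decay over the reach: 49.55·exp(−kt) = 49.55·0.7136 = 35.36 mg/L.
Second outfall: C = (4.710·35.36 + 0.1690·309.0)/4.879 = 44.84 mg/L.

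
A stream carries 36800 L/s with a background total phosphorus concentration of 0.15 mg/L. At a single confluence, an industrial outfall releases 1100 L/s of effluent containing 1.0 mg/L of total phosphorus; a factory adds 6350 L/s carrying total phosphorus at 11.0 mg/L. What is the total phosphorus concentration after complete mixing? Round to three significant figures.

Conservation of mass: C = (36800·0.1500 + 1100·1.000 + 6350·11.00) / 44250 = 76470/44250 = 1.728 mg/L.

1.73 mg/L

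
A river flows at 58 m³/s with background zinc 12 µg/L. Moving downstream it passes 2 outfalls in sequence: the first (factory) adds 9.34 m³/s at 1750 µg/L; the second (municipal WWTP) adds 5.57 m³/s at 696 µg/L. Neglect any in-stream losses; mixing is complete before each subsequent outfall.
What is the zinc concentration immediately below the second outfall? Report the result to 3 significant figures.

287 µg/L

Below outfall 1: Q → 67.34 m³/s, C = (58.00·12.00 + 9.340·1750)/67.34 = 253.1 µg/L.
Below outfall 2: Q → 72.91 m³/s, C = (67.34·253.1 + 5.570·696.0)/72.91 = 286.9 µg/L.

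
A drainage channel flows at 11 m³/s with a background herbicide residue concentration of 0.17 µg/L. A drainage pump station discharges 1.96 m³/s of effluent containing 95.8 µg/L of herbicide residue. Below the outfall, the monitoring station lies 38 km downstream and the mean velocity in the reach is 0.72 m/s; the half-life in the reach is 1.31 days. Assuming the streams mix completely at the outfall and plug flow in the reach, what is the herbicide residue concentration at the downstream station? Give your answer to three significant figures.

10.6 µg/L

Conservation of mass: C = (11.00·0.1700 + 1.960·95.80) / 12.96 = 189.6/12.96 = 14.63 µg/L.
Travel time t = 38·1000 / 0.72 = 52780 s = 14.66 h.
Half-life 1.31 d → k = ln 2 / 1.31 = 0.5291 d⁻¹.
Applying C = C₀e^(−kt): 14.63 × 0.7238 = 10.59 µg/L.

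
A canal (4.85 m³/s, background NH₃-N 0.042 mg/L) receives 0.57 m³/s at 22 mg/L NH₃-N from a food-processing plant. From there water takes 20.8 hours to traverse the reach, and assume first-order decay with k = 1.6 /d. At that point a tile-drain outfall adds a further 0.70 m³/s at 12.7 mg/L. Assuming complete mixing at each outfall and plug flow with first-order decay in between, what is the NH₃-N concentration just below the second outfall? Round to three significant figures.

1.97 mg/L

Mass balance: C = (4.850·0.04200 + 0.5700·22.00) / 5.420 = 12.74/5.420 = 2.351 mg/L; combined flow 5.420 m³/s.
Applying C = C₀e^(−kt): 2.351 × 0.2499 = 0.5876 mg/L.
At the second outfall, C = (5.420·0.5876 + 0.7000·12.70) / (5.420 + 0.7000) = 1.973 mg/L.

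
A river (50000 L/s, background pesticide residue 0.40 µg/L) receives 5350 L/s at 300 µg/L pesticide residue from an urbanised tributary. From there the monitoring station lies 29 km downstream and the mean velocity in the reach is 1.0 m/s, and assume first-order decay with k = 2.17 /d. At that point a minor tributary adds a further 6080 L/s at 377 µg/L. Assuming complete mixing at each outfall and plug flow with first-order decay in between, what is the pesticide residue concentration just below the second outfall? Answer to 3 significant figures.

Conservation of mass: C = (50000·0.4000 + 5350·300.0) / 55350 = 1625000/55350 = 29.36 µg/L; combined flow 55350 L/s.
Travel time t = 29·1000 / 1.0 = 29000 s = 8.056 h.
Decay over the reach: 29.36·exp(−kt) = 29.36·0.4827 = 14.17 µg/L.
At the second outfall, C = (55350·14.17 + 6080·377.0) / (55350 + 6080) = 50.08 µg/L.

50.1 µg/L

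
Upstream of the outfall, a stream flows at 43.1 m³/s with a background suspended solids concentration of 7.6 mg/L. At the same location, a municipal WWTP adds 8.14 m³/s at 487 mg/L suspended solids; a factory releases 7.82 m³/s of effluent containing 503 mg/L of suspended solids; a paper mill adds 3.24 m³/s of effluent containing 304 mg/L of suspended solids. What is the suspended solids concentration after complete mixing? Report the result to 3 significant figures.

Conservation of mass: C = (43.10·7.600 + 8.140·487.0 + 7.820·503.0 + 3.240·304.0) / 62.30 = 9210/62.30 = 147.8 mg/L.

148 mg/L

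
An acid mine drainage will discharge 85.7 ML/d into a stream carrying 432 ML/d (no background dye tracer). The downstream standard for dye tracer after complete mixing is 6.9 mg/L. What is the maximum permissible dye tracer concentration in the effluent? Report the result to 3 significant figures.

41.7 mg/L

At the limit, (Qr·Cr + Qe·Cₑ)/(Qr + Qe) = 6.9:
Cₑ = (517.7·6.9 − 432.0·0) / 85.70 = 41.68 mg/L.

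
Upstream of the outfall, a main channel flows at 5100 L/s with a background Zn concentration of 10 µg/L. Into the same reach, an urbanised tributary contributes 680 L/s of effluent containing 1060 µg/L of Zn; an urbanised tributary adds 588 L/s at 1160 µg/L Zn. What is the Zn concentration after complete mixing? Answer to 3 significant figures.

Mass balance: C = (5100·10.00 + 680.0·1060 + 588.0·1160) / 6368 = 1454000/6368 = 228.3 µg/L.

228 µg/L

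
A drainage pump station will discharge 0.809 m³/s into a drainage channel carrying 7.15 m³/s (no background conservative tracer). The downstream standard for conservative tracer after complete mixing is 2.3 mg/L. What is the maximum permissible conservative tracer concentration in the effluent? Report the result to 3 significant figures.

22.6 mg/L

At the limit, (Qr·Cr + Qe·Cₑ)/(Qr + Qe) = 2.3:
Cₑ = (7.959·2.3 − 7.150·0) / 0.8090 = 22.63 mg/L.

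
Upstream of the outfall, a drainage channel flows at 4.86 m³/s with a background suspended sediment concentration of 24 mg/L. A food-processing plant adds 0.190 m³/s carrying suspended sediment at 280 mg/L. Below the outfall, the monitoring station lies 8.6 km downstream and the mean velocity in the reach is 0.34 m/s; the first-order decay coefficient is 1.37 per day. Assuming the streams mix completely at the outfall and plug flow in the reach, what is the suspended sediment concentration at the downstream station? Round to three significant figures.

Mass balance: C = (4.860·24.00 + 0.1900·280.0) / 5.050 = 169.8/5.050 = 33.63 mg/L.
Travel time t = 8.6·1000 / 0.34 = 25290 s = 7.026 h.
Applying C = C₀e^(−kt): 33.63 × 0.6696 = 22.52 mg/L.

22.5 mg/L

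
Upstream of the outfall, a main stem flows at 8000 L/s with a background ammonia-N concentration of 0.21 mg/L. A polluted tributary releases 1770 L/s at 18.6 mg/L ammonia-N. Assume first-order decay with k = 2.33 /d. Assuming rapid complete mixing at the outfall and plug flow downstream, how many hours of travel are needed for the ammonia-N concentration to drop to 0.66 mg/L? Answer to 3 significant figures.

17.3 h

Flow-weighted average: C = (8000·0.2100 + 1770·18.60) / 9770 = 34600/9770 = 3.542 mg/L.
3.542·exp(−k·t) = 0.66 → t = ln(3.542/0.66)/k = 62300 s = 17.31 h.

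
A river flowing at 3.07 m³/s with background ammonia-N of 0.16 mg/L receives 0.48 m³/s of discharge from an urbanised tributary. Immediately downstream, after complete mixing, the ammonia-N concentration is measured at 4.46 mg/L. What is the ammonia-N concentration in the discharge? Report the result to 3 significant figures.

32.0 mg/L

Mass balance: 3.070·0.1600 + 0.4800·Cₑ = 3.550·4.460
→ Cₑ = (3.550·4.460 − 3.070·0.1600) / 0.4800 = 31.96 mg/L.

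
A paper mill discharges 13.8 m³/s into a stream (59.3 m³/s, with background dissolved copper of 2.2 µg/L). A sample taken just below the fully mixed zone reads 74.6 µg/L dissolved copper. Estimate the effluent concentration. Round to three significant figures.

Mass balance: 59.30·2.200 + 13.80·Cₑ = 73.10·74.60
→ Cₑ = (73.10·74.60 − 59.30·2.200) / 13.80 = 385.7 µg/L.

386 µg/L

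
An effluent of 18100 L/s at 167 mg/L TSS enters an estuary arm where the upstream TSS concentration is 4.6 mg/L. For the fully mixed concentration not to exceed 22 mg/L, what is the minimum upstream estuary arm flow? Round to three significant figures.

Set C_mix = 22: (Q·4.600 + 18100·167.0) / (Q + 18100) = 22
→ Q = 18100·(167.0 − 22)/(22 − 4.600) = 150800 L/s.

151000 L/s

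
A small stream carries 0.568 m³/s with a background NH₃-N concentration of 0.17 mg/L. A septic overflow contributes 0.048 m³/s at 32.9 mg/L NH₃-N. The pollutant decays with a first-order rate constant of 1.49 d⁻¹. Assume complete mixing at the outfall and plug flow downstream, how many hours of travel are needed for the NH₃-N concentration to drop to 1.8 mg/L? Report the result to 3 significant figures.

6.65 h

Mass balance: C = (0.5680·0.1700 + 0.04800·32.90) / 0.6160 = 1.676/0.6160 = 2.720 mg/L.
2.720·exp(−k·t) = 1.8 → t = ln(2.720/1.8)/k = 23950 s = 6.652 h.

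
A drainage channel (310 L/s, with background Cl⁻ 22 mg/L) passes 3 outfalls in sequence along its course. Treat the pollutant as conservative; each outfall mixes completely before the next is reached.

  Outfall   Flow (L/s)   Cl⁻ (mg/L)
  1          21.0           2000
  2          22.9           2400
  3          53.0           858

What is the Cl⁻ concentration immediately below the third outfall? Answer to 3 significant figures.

367 mg/L

Outfall 1: combined Q = 331.0 L/s; C = (310.0·22.00 + 21.00·2000)/331.0 = 147.5 mg/L.
Outfall 2: combined Q = 353.9 L/s; C = (331.0·147.5 + 22.90·2400)/353.9 = 293.2 mg/L.
Outfall 3: combined Q = 406.9 L/s; C = (353.9·293.2 + 53.00·858.0)/406.9 = 366.8 mg/L.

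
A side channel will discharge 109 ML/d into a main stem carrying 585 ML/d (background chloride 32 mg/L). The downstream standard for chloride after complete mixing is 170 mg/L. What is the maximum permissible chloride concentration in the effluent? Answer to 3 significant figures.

911 mg/L

At the limit, (Qr·Cr + Qe·Cₑ)/(Qr + Qe) = 170:
Cₑ = (694.0·170 − 585.0·32.00) / 109.0 = 910.6 mg/L.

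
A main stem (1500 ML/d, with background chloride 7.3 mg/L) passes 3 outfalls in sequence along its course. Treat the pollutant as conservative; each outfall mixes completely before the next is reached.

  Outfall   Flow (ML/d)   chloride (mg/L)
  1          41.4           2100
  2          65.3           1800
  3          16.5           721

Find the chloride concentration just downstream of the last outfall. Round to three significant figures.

140 mg/L

Below outfall 1: Q → 1541 ML/d, C = (1500·7.300 + 41.40·2100)/1541 = 63.51 mg/L.
Below outfall 2: Q → 1607 ML/d, C = (1541·63.51 + 65.30·1800)/1607 = 134.1 mg/L.
Below outfall 3: Q → 1623 ML/d, C = (1607·134.1 + 16.50·721.0)/1623 = 140.0 mg/L.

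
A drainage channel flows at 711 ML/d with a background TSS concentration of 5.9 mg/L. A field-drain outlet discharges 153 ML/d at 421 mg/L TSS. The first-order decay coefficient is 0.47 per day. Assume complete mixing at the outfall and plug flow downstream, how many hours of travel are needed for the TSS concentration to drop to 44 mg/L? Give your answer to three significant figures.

30.1 h

Flow-weighted average: C = (711.0·5.900 + 153.0·421.0) / 864.0 = 68610/864.0 = 79.41 mg/L.
79.41·exp(−k·t) = 44 → t = ln(79.41/44)/k = 108500 s = 30.15 h.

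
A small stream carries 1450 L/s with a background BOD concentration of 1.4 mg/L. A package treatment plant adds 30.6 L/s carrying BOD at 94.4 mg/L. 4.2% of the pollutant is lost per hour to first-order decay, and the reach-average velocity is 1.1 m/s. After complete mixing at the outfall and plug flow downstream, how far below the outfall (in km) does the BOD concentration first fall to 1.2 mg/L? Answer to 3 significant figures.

Mass balance: C = (1450·1.400 + 30.60·94.40) / 1481 = 4919/1481 = 3.322 mg/L.
4.2%/h lost → k = −ln(1 − 0.042) = 0.04291 h⁻¹.
Set 3.322·exp(−k·t) = 1.2 → t = ln(3.322/1.2)/k = 85430 s = 23.73 h.
Distance = v·t = 1.1·85430 = 93980 m = 93.98 km.

94.0 km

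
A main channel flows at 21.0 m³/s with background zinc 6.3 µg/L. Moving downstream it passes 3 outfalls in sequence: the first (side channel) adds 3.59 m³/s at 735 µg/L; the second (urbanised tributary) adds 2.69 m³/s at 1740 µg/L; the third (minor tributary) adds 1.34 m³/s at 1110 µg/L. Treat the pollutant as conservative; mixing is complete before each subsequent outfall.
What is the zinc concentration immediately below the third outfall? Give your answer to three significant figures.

312 µg/L

Outfall 1: combined Q = 24.59 m³/s; C = (21.00·6.300 + 3.590·735.0)/24.59 = 112.7 µg/L.
Outfall 2: combined Q = 27.28 m³/s; C = (24.59·112.7 + 2.690·1740)/27.28 = 273.2 µg/L.
Outfall 3: combined Q = 28.62 m³/s; C = (27.28·273.2 + 1.340·1110)/28.62 = 312.3 µg/L.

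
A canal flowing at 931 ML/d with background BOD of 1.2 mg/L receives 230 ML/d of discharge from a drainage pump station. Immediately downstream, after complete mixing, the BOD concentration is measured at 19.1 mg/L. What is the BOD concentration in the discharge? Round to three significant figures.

91.6 mg/L

Mass balance: 931.0·1.200 + 230.0·Cₑ = 1161·19.10
→ Cₑ = (1161·19.10 − 931.0·1.200) / 230.0 = 91.56 mg/L.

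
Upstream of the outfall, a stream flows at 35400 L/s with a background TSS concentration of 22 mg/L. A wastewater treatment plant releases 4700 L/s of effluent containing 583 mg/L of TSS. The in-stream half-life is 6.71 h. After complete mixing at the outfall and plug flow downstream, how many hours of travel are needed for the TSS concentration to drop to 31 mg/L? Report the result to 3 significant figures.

10.1 h

Flow-weighted average: C = (35400·22.00 + 4700·583.0) / 40100 = 3519000/40100 = 87.75 mg/L.
Half-life 6.71 h → k = ln 2 / 6.71 = 0.1033 h⁻¹ = 2.479 d⁻¹.
87.75·exp(−k·t) = 31 → t = ln(87.75/31)/k = 36260 s = 10.07 h.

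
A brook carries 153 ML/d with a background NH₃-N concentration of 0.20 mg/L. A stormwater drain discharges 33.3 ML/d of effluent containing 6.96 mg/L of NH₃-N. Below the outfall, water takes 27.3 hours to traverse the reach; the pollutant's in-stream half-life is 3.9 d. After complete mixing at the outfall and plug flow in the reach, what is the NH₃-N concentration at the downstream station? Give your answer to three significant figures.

1.15 mg/L

Flow-weighted average: C = (153.0·0.2000 + 33.30·6.960) / 186.3 = 262.4/186.3 = 1.408 mg/L.
Half-life 3.9 d → k = ln 2 / 3.9 = 0.1777 d⁻¹.
After decay, C = 1.408 × e^(−kt) = 1.408 × 0.8170 = 1.151 mg/L.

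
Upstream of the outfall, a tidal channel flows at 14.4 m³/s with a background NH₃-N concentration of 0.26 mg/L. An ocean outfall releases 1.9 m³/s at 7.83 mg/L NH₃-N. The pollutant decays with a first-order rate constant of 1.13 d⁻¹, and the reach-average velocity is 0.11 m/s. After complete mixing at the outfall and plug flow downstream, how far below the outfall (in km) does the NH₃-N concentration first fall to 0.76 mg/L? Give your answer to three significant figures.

Conservation of mass: C = (14.40·0.2600 + 1.900·7.830) / 16.30 = 18.62/16.30 = 1.142 mg/L.
Set 1.142·exp(−k·t) = 0.76 → t = ln(1.142/0.76)/k = 31160 s = 8.656 h.
Distance = v·t = 0.11·31160 = 3428 m = 3.428 km.

3.43 km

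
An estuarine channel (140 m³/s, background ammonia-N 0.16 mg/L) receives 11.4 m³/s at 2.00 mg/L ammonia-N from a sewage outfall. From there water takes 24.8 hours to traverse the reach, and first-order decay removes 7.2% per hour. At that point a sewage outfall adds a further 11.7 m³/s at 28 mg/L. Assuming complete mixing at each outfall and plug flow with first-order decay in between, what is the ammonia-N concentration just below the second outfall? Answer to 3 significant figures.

Conservation of mass: C = (140.0·0.1600 + 11.40·2.000) / 151.4 = 45.20/151.4 = 0.2985 mg/L; combined flow 151.4 m³/s.
7.2%/h lost → k = −ln(1 − 0.072) = 0.07472 h⁻¹.
First-order decay: C = 0.2985·exp(−k·t) = 0.2985·0.1567 = 0.04680 mg/L.
Second outfall: C = (151.4·0.04680 + 11.70·28.00)/163.1 = 2.052 mg/L.

2.05 mg/L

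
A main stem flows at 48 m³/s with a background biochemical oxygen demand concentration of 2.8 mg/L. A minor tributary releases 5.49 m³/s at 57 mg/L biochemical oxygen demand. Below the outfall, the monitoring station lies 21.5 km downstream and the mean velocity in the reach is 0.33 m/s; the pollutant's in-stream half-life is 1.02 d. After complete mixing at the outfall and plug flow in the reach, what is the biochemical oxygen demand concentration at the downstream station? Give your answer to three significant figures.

Mass balance: C = (48.00·2.800 + 5.490·57.00) / 53.49 = 447.3/53.49 = 8.363 mg/L.
Travel time t = 21.5·1000 / 0.33 = 65150 s = 18.10 h.
Half-life 1.02 d → k = ln 2 / 1.02 = 0.6796 d⁻¹.
First-order decay: C = 8.363·exp(−k·t) = 8.363·0.5990 = 5.010 mg/L.

5.01 mg/L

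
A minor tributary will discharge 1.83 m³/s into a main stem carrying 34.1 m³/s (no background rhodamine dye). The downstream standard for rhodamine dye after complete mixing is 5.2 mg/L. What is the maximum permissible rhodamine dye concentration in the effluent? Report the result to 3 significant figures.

102 mg/L

At the limit, (Qr·Cr + Qe·Cₑ)/(Qr + Qe) = 5.2:
Cₑ = (35.93·5.2 − 34.10·0) / 1.830 = 102.1 mg/L.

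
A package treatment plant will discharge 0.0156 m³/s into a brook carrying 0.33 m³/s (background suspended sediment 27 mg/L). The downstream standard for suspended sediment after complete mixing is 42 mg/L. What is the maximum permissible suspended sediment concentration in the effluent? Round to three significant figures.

359 mg/L

At the limit, (Qr·Cr + Qe·Cₑ)/(Qr + Qe) = 42:
Cₑ = (0.3456·42 − 0.3300·27.00) / 0.01560 = 359.3 mg/L.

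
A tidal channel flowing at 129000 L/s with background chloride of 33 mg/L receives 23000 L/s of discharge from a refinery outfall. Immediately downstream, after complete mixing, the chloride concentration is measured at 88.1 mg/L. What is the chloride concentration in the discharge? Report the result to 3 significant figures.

Mass balance: 129000·33.00 + 23000·Cₑ = 152000·88.10
→ Cₑ = (152000·88.10 − 129000·33.00) / 23000 = 397.1 mg/L.

397 mg/L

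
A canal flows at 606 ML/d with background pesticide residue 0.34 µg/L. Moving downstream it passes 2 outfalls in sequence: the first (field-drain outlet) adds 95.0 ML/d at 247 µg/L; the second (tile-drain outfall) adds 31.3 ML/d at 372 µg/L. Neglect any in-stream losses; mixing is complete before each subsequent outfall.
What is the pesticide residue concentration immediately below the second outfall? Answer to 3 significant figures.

48.2 µg/L

After outfall 1: Q = 606.0 + 95.00 = 701.0 ML/d; C = (606.0·0.3400 + 95.00·247.0)/701.0 = 33.77 µg/L.
After outfall 2: Q = 701.0 + 31.30 = 732.3 ML/d; C = (701.0·33.77 + 31.30·372.0)/732.3 = 48.22 µg/L.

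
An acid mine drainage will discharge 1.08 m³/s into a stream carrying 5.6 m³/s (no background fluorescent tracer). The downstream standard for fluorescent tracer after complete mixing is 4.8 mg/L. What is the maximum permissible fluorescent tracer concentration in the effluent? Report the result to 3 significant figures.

At the limit, (Qr·Cr + Qe·Cₑ)/(Qr + Qe) = 4.8:
Cₑ = (6.680·4.8 − 5.600·0) / 1.080 = 29.69 mg/L.

29.7 mg/L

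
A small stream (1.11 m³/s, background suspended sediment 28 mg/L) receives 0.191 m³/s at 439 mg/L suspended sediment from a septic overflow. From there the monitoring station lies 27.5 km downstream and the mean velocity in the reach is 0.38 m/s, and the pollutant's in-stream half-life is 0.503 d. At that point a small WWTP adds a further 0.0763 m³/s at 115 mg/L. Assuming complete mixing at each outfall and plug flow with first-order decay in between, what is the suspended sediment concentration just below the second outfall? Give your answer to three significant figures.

32.7 mg/L

Flow-weighted average: C = (1.110·28.00 + 0.1910·439.0) / 1.301 = 114.9/1.301 = 88.34 mg/L; combined flow 1.301 m³/s.
Travel time t = 27.5·1000 / 0.38 = 72370 s = 20.10 h.
Half-life 0.503 d → k = ln 2 / 0.503 = 1.378 d⁻¹.
Decay over the reach: 88.34·exp(−kt) = 88.34·0.3153 = 27.85 mg/L.
Second outfall: C = (1.301·27.85 + 0.07630·115.0)/1.377 = 32.68 mg/L.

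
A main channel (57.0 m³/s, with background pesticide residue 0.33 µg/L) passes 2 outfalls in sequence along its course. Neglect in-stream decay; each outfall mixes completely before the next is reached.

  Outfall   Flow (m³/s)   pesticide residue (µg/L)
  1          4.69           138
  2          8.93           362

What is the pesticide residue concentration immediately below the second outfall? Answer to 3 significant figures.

Below outfall 1: Q → 61.69 m³/s, C = (57.00·0.3300 + 4.690·138.0)/61.69 = 10.80 µg/L.
Below outfall 2: Q → 70.62 m³/s, C = (61.69·10.80 + 8.930·362.0)/70.62 = 55.21 µg/L.

55.2 µg/L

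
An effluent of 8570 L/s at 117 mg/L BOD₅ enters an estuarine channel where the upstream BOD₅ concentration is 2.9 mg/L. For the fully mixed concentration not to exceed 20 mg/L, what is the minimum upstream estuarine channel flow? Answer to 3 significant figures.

Set C_mix = 20: (Q·2.900 + 8570·117.0) / (Q + 8570) = 20
→ Q = 8570·(117.0 − 20)/(20 − 2.900) = 48610 L/s.

48600 L/s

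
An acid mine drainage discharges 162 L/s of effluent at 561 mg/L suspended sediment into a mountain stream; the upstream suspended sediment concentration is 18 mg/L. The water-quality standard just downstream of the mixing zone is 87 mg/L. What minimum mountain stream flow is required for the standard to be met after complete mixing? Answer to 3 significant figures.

1110 L/s

Set C_mix = 87: (Q·18.00 + 162.0·561.0) / (Q + 162.0) = 87
→ Q = 162.0·(561.0 − 87)/(87 − 18.00) = 1113 L/s.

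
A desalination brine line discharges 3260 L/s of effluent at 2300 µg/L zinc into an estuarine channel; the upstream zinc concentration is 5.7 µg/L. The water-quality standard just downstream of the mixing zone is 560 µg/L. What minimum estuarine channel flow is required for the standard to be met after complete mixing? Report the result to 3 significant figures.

Set C_mix = 560: (Q·5.700 + 3260·2300) / (Q + 3260) = 560
→ Q = 3260·(2300 − 560)/(560 − 5.700) = 10230 L/s.

10200 L/s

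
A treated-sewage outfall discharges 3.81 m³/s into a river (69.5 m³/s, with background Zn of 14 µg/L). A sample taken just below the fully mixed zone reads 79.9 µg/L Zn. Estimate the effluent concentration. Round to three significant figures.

1280 µg/L

Mass balance: 69.50·14.00 + 3.810·Cₑ = 73.31·79.90
→ Cₑ = (73.31·79.90 − 69.50·14.00) / 3.810 = 1282 µg/L.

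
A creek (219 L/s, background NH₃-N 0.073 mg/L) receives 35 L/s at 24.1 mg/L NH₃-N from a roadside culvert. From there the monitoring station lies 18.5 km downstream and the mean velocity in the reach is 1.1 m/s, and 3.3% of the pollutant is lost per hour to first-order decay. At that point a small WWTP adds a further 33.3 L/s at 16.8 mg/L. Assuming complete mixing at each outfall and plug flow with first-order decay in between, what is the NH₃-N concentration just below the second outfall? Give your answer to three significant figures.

Conservation of mass: C = (219.0·0.07300 + 35.00·24.10) / 254.0 = 859.5/254.0 = 3.384 mg/L; combined flow 254.0 L/s.
Travel time t = 18.5·1000 / 1.1 = 16820 s = 4.672 h.
3.3%/h lost → k = −ln(1 − 0.033) = 0.03356 h⁻¹.
After decay, C = 3.384 × e^(−kt) = 3.384 × 0.8549 = 2.893 mg/L.
At the second outfall, C = (254.0·2.893 + 33.30·16.80) / (254.0 + 33.30) = 4.505 mg/L.

4.50 mg/L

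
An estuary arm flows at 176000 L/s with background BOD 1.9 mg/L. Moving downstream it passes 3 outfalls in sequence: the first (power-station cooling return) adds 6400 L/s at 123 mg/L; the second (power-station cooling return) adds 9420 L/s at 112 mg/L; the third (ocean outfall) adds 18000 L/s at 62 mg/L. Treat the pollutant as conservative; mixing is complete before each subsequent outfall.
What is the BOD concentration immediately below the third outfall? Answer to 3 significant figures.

Outfall 1: combined Q = 182400 L/s; C = (176000·1.900 + 6400·123.0)/182400 = 6.149 mg/L.
Outfall 2: combined Q = 191800 L/s; C = (182400·6.149 + 9420·112.0)/191800 = 11.35 mg/L.
Outfall 3: combined Q = 209800 L/s; C = (191800·11.35 + 18000·62.00)/209800 = 15.69 mg/L.

15.7 mg/L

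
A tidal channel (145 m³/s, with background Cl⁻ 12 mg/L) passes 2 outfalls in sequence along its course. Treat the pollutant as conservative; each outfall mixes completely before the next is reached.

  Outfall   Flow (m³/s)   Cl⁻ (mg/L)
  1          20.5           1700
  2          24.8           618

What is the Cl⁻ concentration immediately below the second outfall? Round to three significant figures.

Below outfall 1: Q → 165.5 m³/s, C = (145.0·12.00 + 20.50·1700)/165.5 = 221.1 mg/L.
Below outfall 2: Q → 190.3 m³/s, C = (165.5·221.1 + 24.80·618.0)/190.3 = 272.8 mg/L.

273 mg/L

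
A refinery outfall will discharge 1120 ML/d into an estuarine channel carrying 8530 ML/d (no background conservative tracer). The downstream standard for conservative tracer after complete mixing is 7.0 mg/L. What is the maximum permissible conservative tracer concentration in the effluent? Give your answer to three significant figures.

60.3 mg/L

At the limit, (Qr·Cr + Qe·Cₑ)/(Qr + Qe) = 7.0:
Cₑ = (9650·7.0 − 8530·0) / 1120 = 60.31 mg/L.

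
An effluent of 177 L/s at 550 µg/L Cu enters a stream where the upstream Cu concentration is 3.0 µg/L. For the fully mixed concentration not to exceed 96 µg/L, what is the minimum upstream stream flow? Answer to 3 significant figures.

864 L/s

Set C_mix = 96: (Q·3.000 + 177.0·550.0) / (Q + 177.0) = 96
→ Q = 177.0·(550.0 − 96)/(96 − 3.000) = 864.1 L/s.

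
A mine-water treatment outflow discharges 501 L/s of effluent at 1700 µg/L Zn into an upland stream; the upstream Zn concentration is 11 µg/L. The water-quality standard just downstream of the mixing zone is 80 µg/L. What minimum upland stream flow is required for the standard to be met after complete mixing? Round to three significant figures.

11800 L/s

Set C_mix = 80: (Q·11.00 + 501.0·1700) / (Q + 501.0) = 80
→ Q = 501.0·(1700 − 80)/(80 − 11.00) = 11760 L/s.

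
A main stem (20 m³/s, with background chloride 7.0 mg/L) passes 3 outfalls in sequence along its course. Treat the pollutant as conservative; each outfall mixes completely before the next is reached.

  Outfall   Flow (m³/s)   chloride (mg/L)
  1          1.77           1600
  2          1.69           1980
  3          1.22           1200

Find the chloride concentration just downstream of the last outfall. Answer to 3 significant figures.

315 mg/L

Outfall 1: combined Q = 21.77 m³/s; C = (20.00·7.000 + 1.770·1600)/21.77 = 136.5 mg/L.
Outfall 2: combined Q = 23.46 m³/s; C = (21.77·136.5 + 1.690·1980)/23.46 = 269.3 mg/L.
Outfall 3: combined Q = 24.68 m³/s; C = (23.46·269.3 + 1.220·1200)/24.68 = 315.3 mg/L.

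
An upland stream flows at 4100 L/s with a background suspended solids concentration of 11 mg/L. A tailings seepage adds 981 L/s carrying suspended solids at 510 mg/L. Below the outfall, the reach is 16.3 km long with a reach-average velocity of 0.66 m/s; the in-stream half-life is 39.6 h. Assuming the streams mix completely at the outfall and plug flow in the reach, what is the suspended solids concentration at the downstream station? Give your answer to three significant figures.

95.2 mg/L

After mixing, C = (4100·11.00 + 981.0·510.0) / 5081 = 545400/5081 = 107.3 mg/L.
Travel time t = 16.3·1000 / 0.66 = 24700 s = 6.860 h.
Half-life 39.6 h → k = ln 2 / 39.6 = 0.01750 h⁻¹ = 0.4201 d⁻¹.
Decay over the reach: 107.3·exp(−kt) = 107.3·0.8868 = 95.20 mg/L.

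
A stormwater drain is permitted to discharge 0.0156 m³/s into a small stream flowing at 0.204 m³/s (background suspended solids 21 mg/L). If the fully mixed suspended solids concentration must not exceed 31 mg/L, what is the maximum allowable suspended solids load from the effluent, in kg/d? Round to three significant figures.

Mass balance at the limit: 0.2040·21.00 + 0.01560·Cₑ = 0.2196·31 → Cₑ = 161.8 mg/L.
Load = 0.01560 m³/s × 161.8 g/m³ × 86 400 s/d = 218.0 kg/d.

218 kg/d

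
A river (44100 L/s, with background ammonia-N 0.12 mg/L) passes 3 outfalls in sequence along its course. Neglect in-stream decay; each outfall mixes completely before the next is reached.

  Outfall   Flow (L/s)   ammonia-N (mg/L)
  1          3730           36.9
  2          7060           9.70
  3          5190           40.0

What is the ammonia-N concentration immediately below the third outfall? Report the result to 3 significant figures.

Below outfall 1: Q → 47830 L/s, C = (44100·0.1200 + 3730·36.90)/47830 = 2.988 mg/L.
Below outfall 2: Q → 54890 L/s, C = (47830·2.988 + 7060·9.700)/54890 = 3.852 mg/L.
Below outfall 3: Q → 60080 L/s, C = (54890·3.852 + 5190·40.00)/60080 = 6.974 mg/L.

6.97 mg/L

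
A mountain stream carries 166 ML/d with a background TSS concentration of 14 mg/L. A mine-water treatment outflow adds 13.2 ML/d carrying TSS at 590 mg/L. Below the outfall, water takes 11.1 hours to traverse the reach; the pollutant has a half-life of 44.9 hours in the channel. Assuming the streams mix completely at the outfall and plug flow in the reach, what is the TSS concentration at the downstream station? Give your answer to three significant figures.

Mixed concentration C = ΣQC/ΣQ = (166.0·14.00 + 13.20·590.0) / 179.2 = 10110/179.2 = 56.43 mg/L.
Half-life 44.9 h → k = ln 2 / 44.9 = 0.01544 h⁻¹ = 0.3705 d⁻¹.
First-order decay: C = 56.43·exp(−k·t) = 56.43·0.8425 = 47.54 mg/L.

47.5 mg/L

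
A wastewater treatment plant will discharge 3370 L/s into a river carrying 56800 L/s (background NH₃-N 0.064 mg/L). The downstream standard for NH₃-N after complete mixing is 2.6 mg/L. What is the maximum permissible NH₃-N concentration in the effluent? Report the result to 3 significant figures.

45.3 mg/L

At the limit, (Qr·Cr + Qe·Cₑ)/(Qr + Qe) = 2.6:
Cₑ = (60170·2.6 − 56800·0.06400) / 3370 = 45.34 mg/L.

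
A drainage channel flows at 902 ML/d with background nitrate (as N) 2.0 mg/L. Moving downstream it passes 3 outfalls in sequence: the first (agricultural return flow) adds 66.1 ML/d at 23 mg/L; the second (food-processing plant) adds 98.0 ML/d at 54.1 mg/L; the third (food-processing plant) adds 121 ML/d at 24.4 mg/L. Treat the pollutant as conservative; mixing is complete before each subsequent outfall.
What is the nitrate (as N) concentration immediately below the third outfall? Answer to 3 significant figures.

9.75 mg/L

Below outfall 1: Q → 968.1 ML/d, C = (902.0·2.000 + 66.10·23.00)/968.1 = 3.434 mg/L.
Below outfall 2: Q → 1066 ML/d, C = (968.1·3.434 + 98.00·54.10)/1066 = 8.091 mg/L.
Below outfall 3: Q → 1187 ML/d, C = (1066·8.091 + 121.0·24.40)/1187 = 9.754 mg/L.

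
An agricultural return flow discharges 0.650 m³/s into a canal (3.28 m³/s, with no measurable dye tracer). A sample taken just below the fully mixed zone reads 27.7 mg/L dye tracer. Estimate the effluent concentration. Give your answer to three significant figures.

Mass balance: 3.280·0 + 0.6500·Cₑ = 3.930·27.70
→ Cₑ = (3.930·27.70 − 3.280·0) / 0.6500 = 167.5 mg/L.

167 mg/L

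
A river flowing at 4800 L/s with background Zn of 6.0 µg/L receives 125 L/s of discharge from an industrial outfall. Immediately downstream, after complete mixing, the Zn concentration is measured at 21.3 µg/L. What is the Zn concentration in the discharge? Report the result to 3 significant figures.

Mass balance: 4800·6.000 + 125.0·Cₑ = 4925·21.30
→ Cₑ = (4925·21.30 − 4800·6.000) / 125.0 = 608.8 µg/L.

609 µg/L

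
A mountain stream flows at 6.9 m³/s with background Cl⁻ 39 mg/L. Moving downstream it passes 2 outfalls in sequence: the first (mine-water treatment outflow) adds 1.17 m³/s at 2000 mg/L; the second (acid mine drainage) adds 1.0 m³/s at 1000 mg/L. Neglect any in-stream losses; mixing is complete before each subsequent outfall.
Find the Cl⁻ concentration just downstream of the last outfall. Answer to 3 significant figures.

398 mg/L

Below outfall 1: Q → 8.070 m³/s, C = (6.900·39.00 + 1.170·2000)/8.070 = 323.3 mg/L.
Below outfall 2: Q → 9.070 m³/s, C = (8.070·323.3 + 1.000·1000)/9.070 = 397.9 mg/L.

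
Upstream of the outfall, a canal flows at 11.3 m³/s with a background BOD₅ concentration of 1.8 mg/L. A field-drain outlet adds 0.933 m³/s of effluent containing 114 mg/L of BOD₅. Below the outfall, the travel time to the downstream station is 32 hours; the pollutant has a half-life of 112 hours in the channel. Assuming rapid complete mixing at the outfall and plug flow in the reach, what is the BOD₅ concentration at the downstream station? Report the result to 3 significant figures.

Conservation of mass: C = (11.30·1.800 + 0.9330·114.0) / 12.23 = 126.7/12.23 = 10.36 mg/L.
Half-life 112 h → k = ln 2 / 112 = 0.006189 h⁻¹ = 0.1485 d⁻¹.
First-order decay: C = 10.36·exp(−k·t) = 10.36·0.8203 = 8.497 mg/L.

8.50 mg/L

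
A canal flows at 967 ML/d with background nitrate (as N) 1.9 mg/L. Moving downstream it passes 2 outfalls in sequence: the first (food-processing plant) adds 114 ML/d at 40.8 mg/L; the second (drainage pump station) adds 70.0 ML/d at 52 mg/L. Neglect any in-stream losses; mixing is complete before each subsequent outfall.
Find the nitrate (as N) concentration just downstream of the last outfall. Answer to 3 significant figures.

Outfall 1: combined Q = 1081 ML/d; C = (967.0·1.900 + 114.0·40.80)/1081 = 6.002 mg/L.
Outfall 2: combined Q = 1151 ML/d; C = (1081·6.002 + 70.00·52.00)/1151 = 8.800 mg/L.

8.80 mg/L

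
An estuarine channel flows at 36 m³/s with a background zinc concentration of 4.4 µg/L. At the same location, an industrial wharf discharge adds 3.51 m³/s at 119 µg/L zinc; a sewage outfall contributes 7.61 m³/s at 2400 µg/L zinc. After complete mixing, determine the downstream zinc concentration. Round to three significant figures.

400 µg/L

Mass balance: C = (36.00·4.400 + 3.510·119.0 + 7.610·2400) / 47.12 = 18840/47.12 = 399.8 µg/L.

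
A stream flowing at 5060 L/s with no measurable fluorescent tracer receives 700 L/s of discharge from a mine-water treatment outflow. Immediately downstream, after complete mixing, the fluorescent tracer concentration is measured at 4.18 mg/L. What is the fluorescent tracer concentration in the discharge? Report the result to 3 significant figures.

34.4 mg/L

Mass balance: 5060·0 + 700.0·Cₑ = 5760·4.180
→ Cₑ = (5760·4.180 − 5060·0) / 700.0 = 34.40 mg/L.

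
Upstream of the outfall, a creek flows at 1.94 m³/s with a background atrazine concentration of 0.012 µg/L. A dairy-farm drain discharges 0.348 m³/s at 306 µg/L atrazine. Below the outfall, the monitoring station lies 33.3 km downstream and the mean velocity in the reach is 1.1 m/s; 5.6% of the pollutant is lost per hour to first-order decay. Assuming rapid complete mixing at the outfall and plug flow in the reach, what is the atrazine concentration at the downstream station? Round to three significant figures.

28.7 µg/L

Flow-weighted average: C = (1.940·0.01200 + 0.3480·306.0) / 2.288 = 106.5/2.288 = 46.55 µg/L.
Travel time t = 33.3·1000 / 1.1 = 30270 s = 8.409 h.
5.6%/h lost → k = −ln(1 − 0.056) = 0.05763 h⁻¹.
Applying C = C₀e^(−kt): 46.55 × 0.6159 = 28.67 µg/L.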